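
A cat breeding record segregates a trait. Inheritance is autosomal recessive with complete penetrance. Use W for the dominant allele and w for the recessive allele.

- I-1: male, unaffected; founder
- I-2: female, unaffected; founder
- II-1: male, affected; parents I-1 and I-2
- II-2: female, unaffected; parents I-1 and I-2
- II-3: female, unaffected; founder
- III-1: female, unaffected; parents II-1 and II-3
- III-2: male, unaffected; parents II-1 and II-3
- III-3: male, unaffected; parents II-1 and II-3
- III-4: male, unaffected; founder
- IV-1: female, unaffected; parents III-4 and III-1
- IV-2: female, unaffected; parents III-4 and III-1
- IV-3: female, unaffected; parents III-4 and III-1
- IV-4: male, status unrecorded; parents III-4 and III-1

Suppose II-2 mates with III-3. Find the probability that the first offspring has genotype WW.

1/3

I-1 is unaffected so carries W and passed w to II-1 (ww), so I-1 is Ww.
I-2 is unaffected so carries W and passed w to II-1 (ww), so I-2 is Ww.
II-2 is an unaffected offspring of I-1 (Ww) × I-2 (Ww), whose cross gives 1/4 WW : 1/2 Ww : 1/4 ww; conditioning on being unaffected, II-2 is WW with probability 1/3, Ww with probability 2/3.
III-3 is unaffected so carries W and received w from II-1 (ww), so III-3 is Ww.
Summing over parental genotype combinations, P(offspring has genotype WW) = 1/3·1/2 + 2/3·1/4 = 1/3.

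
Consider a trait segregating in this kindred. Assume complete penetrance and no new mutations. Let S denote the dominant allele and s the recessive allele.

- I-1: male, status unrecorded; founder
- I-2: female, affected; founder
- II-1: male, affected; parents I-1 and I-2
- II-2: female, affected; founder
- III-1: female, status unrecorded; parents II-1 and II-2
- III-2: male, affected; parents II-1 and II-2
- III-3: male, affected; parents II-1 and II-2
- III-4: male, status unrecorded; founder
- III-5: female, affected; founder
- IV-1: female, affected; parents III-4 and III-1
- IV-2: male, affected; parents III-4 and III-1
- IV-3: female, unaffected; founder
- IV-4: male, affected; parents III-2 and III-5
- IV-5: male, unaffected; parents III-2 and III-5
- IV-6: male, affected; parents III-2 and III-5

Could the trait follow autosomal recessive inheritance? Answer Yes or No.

No

Under autosomal recessive, IV-5 (unaffected, male) cannot arise from III-2 (affected) × III-5 (affected).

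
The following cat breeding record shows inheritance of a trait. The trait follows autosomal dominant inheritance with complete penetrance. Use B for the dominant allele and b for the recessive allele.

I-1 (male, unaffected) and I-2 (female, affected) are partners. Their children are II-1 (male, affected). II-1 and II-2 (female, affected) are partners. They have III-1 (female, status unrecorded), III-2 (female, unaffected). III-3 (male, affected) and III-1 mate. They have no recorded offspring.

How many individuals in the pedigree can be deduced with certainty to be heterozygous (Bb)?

Obligate heterozygotes: II-1 is affected so carries B and received b from I-1 (bb), so II-1 is Bb; II-2 is affected so carries B and passed b to III-2 (bb), so II-2 is Bb.
Every other individual is either homozygous by phenotype or has at least one consistent homozygous assignment, so the count is 2.

2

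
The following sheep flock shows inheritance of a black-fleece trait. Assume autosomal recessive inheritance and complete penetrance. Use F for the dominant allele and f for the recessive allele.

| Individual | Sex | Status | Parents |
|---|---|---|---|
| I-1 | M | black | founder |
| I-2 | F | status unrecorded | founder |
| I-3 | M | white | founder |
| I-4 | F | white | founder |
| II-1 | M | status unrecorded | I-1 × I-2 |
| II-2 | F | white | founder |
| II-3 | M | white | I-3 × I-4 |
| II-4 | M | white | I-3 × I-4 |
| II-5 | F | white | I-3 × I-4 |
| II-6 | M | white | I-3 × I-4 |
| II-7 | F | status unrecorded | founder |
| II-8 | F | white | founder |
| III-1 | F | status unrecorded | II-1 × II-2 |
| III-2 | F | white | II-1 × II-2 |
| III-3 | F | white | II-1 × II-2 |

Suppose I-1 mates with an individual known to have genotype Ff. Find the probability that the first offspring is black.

1/2

I-1 is black, so I-1 is ff.
The cross gives 1/2 Ff : 1/2 ff, so P(offspring is black) = 1/2.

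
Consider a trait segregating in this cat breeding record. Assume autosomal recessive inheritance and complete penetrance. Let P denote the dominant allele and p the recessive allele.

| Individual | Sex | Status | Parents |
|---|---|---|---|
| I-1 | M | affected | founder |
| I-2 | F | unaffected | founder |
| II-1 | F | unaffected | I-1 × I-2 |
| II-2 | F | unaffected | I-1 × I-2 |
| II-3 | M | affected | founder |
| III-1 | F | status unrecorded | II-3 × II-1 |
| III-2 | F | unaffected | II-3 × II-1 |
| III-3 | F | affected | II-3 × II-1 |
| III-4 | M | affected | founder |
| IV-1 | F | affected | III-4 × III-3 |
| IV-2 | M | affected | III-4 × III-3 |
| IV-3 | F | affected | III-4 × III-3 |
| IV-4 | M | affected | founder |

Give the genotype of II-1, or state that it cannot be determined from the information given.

Pp

From phenotype alone, II-1 is PP or Pp.
II-1 is unaffected so carries P and received p from I-1 (pp), so II-1 is Pp.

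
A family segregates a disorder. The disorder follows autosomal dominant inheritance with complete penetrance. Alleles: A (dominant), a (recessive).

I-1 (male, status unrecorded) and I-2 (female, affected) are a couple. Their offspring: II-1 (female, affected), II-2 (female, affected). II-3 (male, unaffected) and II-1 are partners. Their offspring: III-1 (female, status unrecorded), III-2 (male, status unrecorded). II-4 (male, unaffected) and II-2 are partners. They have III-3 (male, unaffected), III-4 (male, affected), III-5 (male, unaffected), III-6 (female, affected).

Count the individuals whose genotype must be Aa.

Obligate heterozygotes: II-2 is affected so carries A and passed a to III-3 (aa), so II-2 is Aa; III-4 is affected so carries A and received a from II-4 (aa), so III-4 is Aa; III-6 is affected so carries A and received a from II-4 (aa), so III-6 is Aa.
Every other individual is either homozygous by phenotype or has at least one consistent homozygous assignment, so the count is 3.

3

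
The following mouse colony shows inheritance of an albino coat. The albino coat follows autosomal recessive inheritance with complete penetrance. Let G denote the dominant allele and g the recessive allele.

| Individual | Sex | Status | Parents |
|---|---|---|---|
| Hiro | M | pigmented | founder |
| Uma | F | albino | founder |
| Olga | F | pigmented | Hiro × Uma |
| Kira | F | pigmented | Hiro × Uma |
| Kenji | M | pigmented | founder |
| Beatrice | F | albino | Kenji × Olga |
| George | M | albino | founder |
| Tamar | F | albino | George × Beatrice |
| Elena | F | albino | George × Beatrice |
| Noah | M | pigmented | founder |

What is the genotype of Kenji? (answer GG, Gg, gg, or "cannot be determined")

Gg

From phenotype alone, Kenji is GG or Gg.
Kenji is pigmented so carries G and passed g to Beatrice (gg), so Kenji is Gg.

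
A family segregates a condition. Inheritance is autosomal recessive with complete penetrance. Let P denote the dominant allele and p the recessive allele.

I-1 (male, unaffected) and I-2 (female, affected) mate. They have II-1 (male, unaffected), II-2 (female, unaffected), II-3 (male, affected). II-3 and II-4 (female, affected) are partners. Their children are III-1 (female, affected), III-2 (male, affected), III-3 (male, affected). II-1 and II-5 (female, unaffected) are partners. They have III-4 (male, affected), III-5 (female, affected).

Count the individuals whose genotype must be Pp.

4

Obligate heterozygotes: I-1 is unaffected so carries P and passed p to II-3 (pp), so I-1 is Pp; II-1 is unaffected so carries P and received p from I-2 (pp), so II-1 is Pp; II-2 is unaffected so carries P and received p from I-2 (pp), so II-2 is Pp; II-5 is unaffected so carries P and passed p to III-4 (pp), so II-5 is Pp.
Every other individual is either homozygous by phenotype or has at least one consistent homozygous assignment, so the count is 4.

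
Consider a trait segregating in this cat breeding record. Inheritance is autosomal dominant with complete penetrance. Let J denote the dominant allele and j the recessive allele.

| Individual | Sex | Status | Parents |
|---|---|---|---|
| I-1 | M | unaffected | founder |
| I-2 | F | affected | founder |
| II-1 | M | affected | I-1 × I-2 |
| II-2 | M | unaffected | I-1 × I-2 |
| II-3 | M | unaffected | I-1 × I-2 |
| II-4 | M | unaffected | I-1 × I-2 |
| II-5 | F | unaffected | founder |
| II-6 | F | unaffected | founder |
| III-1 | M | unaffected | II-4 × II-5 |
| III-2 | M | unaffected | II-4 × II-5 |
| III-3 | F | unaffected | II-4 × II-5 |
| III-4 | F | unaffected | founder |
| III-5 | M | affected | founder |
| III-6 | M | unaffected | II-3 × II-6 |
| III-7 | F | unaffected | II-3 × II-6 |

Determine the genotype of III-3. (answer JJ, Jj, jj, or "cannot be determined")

III-3 is unaffected, so III-3 is jj.

jj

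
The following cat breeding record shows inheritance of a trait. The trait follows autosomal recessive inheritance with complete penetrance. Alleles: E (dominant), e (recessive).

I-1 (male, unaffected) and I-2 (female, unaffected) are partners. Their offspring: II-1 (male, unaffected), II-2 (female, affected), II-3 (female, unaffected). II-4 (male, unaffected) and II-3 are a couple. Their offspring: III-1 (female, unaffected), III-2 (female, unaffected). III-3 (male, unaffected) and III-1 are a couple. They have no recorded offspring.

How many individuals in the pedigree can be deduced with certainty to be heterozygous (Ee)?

2

Obligate heterozygotes: I-1 is unaffected so carries E and passed e to II-2 (ee), so I-1 is Ee; I-2 is unaffected so carries E and passed e to II-2 (ee), so I-2 is Ee.
Every other individual is either homozygous by phenotype or has at least one consistent homozygous assignment, so the count is 2.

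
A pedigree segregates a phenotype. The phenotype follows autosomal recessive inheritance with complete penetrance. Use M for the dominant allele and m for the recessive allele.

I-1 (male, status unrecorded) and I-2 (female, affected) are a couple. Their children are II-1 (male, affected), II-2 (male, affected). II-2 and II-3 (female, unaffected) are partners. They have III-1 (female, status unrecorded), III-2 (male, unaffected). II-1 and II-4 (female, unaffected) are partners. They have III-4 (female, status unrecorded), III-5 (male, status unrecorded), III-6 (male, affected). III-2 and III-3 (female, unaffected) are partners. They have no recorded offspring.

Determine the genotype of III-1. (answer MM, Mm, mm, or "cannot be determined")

cannot be determined

III-1's phenotype is unrecorded, and no parent or child forces a single allele at both positions; consistent genotype assignments exist with III-1 as Mm or mm.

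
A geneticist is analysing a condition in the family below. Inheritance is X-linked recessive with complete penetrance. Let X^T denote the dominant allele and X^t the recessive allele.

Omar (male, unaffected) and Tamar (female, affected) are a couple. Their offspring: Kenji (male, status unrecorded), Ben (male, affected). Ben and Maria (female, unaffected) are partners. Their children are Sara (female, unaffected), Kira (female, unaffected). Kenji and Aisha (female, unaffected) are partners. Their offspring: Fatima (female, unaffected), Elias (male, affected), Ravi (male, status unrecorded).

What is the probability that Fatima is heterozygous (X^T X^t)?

Fatima is unaffected so carries T and received t from Kenji (X^t Y), so Fatima is X^T X^t, giving P(X^T X^t) = 1.

1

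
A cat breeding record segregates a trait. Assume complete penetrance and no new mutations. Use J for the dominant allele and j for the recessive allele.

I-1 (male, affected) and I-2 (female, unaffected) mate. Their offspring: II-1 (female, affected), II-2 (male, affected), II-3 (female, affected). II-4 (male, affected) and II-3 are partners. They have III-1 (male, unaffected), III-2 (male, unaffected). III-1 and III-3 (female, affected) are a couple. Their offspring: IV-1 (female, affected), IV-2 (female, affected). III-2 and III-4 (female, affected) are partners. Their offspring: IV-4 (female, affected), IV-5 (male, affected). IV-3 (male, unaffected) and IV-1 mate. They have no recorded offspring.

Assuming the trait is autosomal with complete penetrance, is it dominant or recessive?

II-4 and II-3 are both affected yet have an unaffected child III-1. Under a recessive model two affected parents are homozygous and every child would be affected, so the trait cannot be recessive.

dominant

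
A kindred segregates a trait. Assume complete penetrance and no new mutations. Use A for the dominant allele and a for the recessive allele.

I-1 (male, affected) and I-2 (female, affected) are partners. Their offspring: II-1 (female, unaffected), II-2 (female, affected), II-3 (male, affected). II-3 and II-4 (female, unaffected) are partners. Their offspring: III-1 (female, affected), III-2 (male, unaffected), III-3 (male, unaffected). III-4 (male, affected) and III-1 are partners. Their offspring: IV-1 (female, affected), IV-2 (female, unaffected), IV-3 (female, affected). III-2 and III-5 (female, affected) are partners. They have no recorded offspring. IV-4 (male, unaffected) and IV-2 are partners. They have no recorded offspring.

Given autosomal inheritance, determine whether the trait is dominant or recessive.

I-1 and I-2 are both affected yet have an unaffected child II-1. Under a recessive model two affected parents are homozygous and every child would be affected, so the trait cannot be recessive.

dominant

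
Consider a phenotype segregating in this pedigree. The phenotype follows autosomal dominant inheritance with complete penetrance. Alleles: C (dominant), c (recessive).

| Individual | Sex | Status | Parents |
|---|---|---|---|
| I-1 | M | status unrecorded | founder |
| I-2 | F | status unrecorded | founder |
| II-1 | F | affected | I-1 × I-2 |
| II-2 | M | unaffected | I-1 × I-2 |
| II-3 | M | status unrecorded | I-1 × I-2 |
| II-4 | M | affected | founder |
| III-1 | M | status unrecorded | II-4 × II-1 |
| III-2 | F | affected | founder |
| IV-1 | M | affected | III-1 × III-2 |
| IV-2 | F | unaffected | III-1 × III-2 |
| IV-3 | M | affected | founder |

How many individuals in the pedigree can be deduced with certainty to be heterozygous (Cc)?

Obligate heterozygotes: III-2 is affected so carries C and passed c to IV-2 (cc), so III-2 is Cc.
Every other individual is either homozygous by phenotype or has at least one consistent homozygous assignment, so the count is 1.

1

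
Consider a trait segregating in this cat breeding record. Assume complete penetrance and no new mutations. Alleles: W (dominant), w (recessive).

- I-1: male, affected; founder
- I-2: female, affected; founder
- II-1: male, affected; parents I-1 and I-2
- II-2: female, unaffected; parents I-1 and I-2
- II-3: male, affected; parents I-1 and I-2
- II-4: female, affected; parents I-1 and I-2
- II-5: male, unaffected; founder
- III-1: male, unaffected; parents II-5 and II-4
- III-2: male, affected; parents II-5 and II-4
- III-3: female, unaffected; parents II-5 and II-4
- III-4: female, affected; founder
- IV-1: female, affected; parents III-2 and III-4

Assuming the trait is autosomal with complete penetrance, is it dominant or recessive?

dominant

I-1 and I-2 are both affected yet have an unaffected child II-2. Under a recessive model two affected parents are homozygous and every child would be affected, so the trait cannot be recessive.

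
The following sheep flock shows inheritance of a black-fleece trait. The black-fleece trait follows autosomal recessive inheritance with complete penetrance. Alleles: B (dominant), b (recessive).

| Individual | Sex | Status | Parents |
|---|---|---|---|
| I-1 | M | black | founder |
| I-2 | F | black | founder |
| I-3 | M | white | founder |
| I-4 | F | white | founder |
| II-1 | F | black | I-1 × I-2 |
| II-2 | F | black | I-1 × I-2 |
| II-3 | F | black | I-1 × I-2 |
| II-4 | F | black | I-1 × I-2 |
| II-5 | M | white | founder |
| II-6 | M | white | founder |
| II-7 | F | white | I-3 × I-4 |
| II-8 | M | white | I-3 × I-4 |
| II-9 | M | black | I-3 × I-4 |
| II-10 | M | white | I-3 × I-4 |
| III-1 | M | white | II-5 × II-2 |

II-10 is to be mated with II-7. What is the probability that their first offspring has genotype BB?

4/9

I-3 is white so carries B and passed b to II-9 (bb), so I-3 is Bb.
I-4 is white so carries B and passed b to II-9 (bb), so I-4 is Bb.
II-10 is a white offspring of I-3 (Bb) × I-4 (Bb), whose cross gives 1/4 BB : 1/2 Bb : 1/4 bb; conditioning on being white, II-10 is BB with probability 1/3, Bb with probability 2/3.
II-7 is a white offspring of I-3 (Bb) × I-4 (Bb), whose cross gives 1/4 BB : 1/2 Bb : 1/4 bb; conditioning on being white, II-7 is BB with probability 1/3, Bb with probability 2/3.
Summing over parental genotype combinations, P(offspring has genotype BB) = 1/9·1 + 2/9·1/2 + 2/9·1/2 + 4/9·1/4 = 4/9.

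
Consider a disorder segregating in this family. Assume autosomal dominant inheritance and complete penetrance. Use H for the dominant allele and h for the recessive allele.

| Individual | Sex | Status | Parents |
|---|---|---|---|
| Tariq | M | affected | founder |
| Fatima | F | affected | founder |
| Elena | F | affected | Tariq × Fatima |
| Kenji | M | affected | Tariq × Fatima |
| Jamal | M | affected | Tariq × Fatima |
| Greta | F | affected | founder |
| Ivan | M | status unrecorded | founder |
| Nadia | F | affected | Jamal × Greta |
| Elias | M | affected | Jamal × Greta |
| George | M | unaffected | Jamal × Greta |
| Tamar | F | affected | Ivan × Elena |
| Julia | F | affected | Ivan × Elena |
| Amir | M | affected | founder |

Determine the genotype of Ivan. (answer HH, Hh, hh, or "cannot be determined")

cannot be determined

Ivan's phenotype is unrecorded, and no parent or child forces a single allele at both positions; consistent genotype assignments exist with Ivan as HH or Hh or hh.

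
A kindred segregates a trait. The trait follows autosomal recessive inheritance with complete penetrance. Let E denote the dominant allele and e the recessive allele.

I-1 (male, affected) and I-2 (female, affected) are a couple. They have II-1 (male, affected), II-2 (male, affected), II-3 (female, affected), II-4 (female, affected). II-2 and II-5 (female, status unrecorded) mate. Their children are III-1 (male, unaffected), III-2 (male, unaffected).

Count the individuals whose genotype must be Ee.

Obligate heterozygotes: III-1 is unaffected so carries E and received e from II-2 (ee), so III-1 is Ee; III-2 is unaffected so carries E and received e from II-2 (ee), so III-2 is Ee.
Every other individual is either homozygous by phenotype or has at least one consistent homozygous assignment, so the count is 2.

2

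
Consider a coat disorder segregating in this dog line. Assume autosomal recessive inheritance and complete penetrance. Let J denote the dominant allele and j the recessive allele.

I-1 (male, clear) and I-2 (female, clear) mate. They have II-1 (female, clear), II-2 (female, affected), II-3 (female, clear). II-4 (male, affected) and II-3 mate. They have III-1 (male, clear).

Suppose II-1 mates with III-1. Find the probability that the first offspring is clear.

I-1 is clear so carries J and passed j to II-2 (jj), so I-1 is Jj.
I-2 is clear so carries J and passed j to II-2 (jj), so I-2 is Jj.
II-1 is a clear offspring of I-1 (Jj) × I-2 (Jj), whose cross gives 1/4 JJ : 1/2 Jj : 1/4 jj; conditioning on being clear, II-1 is JJ with probability 1/3, Jj with probability 2/3.
III-1 is clear so carries J and received j from II-4 (jj), so III-1 is Jj.
Summing over parental genotype combinations, P(offspring is clear) = 1/3·1 + 2/3·3/4 = 5/6.

5/6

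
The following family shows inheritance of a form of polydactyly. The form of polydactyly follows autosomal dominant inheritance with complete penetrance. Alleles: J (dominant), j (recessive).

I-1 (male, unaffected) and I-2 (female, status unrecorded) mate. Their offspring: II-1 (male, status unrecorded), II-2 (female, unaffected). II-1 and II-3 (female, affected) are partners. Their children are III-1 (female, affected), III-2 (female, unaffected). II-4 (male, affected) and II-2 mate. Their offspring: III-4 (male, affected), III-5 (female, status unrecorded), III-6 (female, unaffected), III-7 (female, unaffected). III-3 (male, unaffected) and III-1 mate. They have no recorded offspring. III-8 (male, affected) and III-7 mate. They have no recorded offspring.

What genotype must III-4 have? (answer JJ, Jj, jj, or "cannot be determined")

From phenotype alone, III-4 is JJ or Jj.
III-4 is affected so carries J and received j from II-2 (jj), so III-4 is Jj.

Jj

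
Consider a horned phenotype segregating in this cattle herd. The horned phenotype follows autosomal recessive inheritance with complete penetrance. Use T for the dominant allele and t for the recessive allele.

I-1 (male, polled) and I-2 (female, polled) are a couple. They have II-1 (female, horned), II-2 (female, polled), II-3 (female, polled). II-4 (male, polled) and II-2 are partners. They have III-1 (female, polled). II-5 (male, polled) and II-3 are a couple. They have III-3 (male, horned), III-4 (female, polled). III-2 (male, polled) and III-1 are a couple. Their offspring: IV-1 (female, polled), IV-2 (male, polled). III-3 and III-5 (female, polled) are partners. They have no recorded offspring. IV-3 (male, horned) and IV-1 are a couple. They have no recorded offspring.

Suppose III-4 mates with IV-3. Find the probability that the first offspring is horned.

II-5 is polled so carries T and passed t to III-3 (tt), so II-5 is Tt.
II-3 is polled so carries T and passed t to III-3 (tt), so II-3 is Tt.
III-4 is a polled offspring of II-5 (Tt) × II-3 (Tt), whose cross gives 1/4 TT : 1/2 Tt : 1/4 tt; conditioning on being polled, III-4 is TT with probability 1/3, Tt with probability 2/3.
IV-3 is horned, so IV-3 is tt.
Summing over parental genotype combinations, P(offspring is horned) = 2/3·1/2 = 1/3.

1/3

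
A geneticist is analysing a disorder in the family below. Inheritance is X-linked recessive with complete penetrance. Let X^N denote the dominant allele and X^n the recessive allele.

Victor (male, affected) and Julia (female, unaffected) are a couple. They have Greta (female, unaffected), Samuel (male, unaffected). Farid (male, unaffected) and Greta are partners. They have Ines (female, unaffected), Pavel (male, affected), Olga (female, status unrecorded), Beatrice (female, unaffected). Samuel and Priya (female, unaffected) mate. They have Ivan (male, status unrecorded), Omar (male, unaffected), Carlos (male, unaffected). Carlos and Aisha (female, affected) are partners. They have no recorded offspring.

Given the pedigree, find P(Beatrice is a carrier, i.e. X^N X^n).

Farid is unaffected, so Farid is X^N Y.
Greta is unaffected so carries N and received n from Victor (X^n Y), so Greta is X^N X^n.
Their cross gives offspring ratios 1/2 X^N X^N : 1/2 X^N X^n. Conditioning on Beatrice being unaffected, P(X^N X^n) = 1/2 / 1 = 1/2.

1/2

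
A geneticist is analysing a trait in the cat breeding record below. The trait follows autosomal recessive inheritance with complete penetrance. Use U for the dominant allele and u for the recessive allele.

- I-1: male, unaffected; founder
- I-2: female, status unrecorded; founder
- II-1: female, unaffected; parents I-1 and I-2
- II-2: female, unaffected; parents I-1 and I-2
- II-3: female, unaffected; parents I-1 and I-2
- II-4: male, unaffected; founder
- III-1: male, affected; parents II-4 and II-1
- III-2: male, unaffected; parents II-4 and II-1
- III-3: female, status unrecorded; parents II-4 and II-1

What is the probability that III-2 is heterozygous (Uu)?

II-4 is unaffected so carries U and passed u to III-1 (uu), so II-4 is Uu.
II-1 is unaffected so carries U and passed u to III-1 (uu), so II-1 is Uu.
Their cross gives offspring ratios 1/4 UU : 1/2 Uu : 1/4 uu. Conditioning on III-2 being unaffected, P(Uu) = 1/2 / 3/4 = 2/3.

2/3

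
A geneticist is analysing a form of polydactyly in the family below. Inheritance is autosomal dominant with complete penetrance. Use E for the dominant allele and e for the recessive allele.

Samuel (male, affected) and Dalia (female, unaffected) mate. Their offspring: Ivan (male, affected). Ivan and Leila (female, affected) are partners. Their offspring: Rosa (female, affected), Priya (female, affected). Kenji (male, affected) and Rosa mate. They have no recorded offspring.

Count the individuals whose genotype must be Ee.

Obligate heterozygotes: Ivan is affected so carries E and received e from Dalia (ee), so Ivan is Ee.
Every other individual is either homozygous by phenotype or has at least one consistent homozygous assignment, so the count is 1.

1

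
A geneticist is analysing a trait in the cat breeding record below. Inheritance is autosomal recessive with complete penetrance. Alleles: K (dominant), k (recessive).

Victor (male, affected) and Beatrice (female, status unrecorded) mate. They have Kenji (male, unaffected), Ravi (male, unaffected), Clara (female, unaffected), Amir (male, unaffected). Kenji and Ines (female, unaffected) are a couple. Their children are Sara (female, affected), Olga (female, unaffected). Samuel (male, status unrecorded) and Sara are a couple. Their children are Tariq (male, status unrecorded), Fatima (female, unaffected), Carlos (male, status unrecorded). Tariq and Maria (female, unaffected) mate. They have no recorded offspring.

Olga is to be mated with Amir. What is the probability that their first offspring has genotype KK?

Kenji is unaffected so carries K and received k from Victor (kk), so Kenji is Kk.
Ines is unaffected so carries K and passed k to Sara (kk), so Ines is Kk.
Olga is an unaffected offspring of Kenji (Kk) × Ines (Kk), whose cross gives 1/4 KK : 1/2 Kk : 1/4 kk; conditioning on being unaffected, Olga is KK with probability 1/3, Kk with probability 2/3.
Amir is unaffected so carries K and received k from Victor (kk), so Amir is Kk.
Summing over parental genotype combinations, P(offspring has genotype KK) = 1/3·1/2 + 2/3·1/4 = 1/3.

1/3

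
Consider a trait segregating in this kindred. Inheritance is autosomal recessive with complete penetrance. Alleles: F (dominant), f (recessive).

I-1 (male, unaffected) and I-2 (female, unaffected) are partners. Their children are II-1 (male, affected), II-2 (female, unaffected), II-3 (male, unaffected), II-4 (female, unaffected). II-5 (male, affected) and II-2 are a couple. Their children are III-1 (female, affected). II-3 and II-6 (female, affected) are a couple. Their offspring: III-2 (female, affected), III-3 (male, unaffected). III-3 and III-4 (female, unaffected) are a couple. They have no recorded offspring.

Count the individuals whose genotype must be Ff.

Obligate heterozygotes: I-1 is unaffected so carries F and passed f to II-1 (ff), so I-1 is Ff; I-2 is unaffected so carries F and passed f to II-1 (ff), so I-2 is Ff; II-2 is unaffected so carries F and passed f to III-1 (ff), so II-2 is Ff; II-3 is unaffected so carries F and passed f to III-2 (ff), so II-3 is Ff; III-3 is unaffected so carries F and received f from II-6 (ff), so III-3 is Ff.
Every other individual is either homozygous by phenotype or has at least one consistent homozygous assignment, so the count is 5.

5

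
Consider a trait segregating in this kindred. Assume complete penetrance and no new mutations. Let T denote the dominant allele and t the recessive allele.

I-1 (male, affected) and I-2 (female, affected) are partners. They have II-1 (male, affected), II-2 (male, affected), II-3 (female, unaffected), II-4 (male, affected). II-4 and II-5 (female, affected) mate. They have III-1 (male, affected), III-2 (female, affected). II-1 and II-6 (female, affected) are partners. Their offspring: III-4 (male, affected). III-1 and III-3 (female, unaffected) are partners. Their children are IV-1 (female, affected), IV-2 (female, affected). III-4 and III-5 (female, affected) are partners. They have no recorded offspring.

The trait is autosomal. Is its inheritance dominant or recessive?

I-1 and I-2 are both affected yet have an unaffected child II-3. Under a recessive model two affected parents are homozygous and every child would be affected, so the trait cannot be recessive.

dominant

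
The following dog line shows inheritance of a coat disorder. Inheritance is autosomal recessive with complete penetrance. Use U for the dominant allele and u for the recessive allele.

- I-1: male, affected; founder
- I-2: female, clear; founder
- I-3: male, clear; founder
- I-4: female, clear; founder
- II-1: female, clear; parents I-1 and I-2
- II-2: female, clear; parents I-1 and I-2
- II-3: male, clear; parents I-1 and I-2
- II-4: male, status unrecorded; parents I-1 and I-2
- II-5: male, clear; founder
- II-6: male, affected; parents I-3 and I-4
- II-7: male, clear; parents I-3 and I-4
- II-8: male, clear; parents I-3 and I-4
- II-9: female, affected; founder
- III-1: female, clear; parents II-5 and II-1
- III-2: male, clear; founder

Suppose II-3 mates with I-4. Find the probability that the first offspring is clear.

II-3 is clear so carries U and received u from I-1 (uu), so II-3 is Uu.
I-4 is clear so carries U and passed u to II-6 (uu), so I-4 is Uu.
The cross gives 1/4 UU : 1/2 Uu : 1/4 uu, so P(offspring is clear) = 3/4.

3/4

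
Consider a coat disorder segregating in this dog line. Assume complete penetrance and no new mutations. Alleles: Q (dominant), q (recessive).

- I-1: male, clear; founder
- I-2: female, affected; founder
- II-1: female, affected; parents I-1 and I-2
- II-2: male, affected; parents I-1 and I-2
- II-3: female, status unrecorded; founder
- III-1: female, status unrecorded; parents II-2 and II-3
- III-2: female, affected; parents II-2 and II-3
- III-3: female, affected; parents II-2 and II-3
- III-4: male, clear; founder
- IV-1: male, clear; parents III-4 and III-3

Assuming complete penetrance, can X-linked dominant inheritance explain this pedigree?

A consistent assignment under X-linked dominant exists: I-1 X^q Y, I-2 X^Q X^Q, II-1 X^Q X^q, II-2 X^Q Y, II-3 X^Q X^q, III-1 X^Q X^Q, III-2 X^Q X^Q, III-3 X^Q X^q, III-4 X^q Y, IV-1 X^q Y.
In this assignment every recorded phenotype matches its genotype and every non-founder's genotype is obtainable from its parents' genotypes, so the pedigree is consistent.

Yes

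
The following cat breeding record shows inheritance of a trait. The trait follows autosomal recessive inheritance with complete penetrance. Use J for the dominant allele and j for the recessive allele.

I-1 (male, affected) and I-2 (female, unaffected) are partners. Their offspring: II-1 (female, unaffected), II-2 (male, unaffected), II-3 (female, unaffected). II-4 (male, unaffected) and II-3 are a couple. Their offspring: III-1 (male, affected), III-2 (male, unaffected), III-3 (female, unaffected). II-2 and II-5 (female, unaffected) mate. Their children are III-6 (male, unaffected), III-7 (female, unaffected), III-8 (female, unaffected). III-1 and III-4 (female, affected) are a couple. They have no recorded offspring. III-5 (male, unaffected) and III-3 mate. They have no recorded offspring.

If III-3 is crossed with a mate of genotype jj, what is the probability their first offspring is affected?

1/3

II-4 is unaffected so carries J and passed j to III-1 (jj), so II-4 is Jj.
II-3 is unaffected so carries J and received j from I-1 (jj), so II-3 is Jj.
III-3 is an unaffected offspring of II-4 (Jj) × II-3 (Jj), whose cross gives 1/4 JJ : 1/2 Jj : 1/4 jj; conditioning on being unaffected, III-3 is JJ with probability 1/3, Jj with probability 2/3.
Summing over parental genotype combinations, P(offspring is affected) = 2/3·1/2 = 1/3.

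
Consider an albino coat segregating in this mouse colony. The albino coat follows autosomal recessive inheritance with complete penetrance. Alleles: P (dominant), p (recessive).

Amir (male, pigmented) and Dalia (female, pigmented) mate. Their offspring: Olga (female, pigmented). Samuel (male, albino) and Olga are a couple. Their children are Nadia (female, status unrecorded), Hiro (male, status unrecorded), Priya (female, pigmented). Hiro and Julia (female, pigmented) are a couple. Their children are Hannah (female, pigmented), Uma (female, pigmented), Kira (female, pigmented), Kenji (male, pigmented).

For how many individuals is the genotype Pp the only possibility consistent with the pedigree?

1

Obligate heterozygotes: Priya is pigmented so carries P and received p from Samuel (pp), so Priya is Pp.
Every other individual is either homozygous by phenotype or has at least one consistent homozygous assignment, so the count is 1.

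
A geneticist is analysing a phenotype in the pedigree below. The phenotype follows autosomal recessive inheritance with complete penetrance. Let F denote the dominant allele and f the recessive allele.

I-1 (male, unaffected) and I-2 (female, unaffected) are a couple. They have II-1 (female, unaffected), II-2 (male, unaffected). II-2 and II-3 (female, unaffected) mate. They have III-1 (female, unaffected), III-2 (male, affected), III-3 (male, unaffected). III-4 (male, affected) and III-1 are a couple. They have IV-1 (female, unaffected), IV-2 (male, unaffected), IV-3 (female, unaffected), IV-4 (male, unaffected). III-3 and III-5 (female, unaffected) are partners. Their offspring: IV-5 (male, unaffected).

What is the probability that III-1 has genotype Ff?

II-2 is unaffected so carries F and passed f to III-2 (ff), so II-2 is Ff.
II-3 is unaffected so carries F and passed f to III-2 (ff), so II-3 is Ff.
Their cross gives offspring ratios 1/4 FF : 1/2 Ff : 1/4 ff. Conditioning on III-1 being unaffected, P(Ff) = 1/2 / 3/4 = 2/3 before taking III-1's own offspring into account.
III-4 is affected, so III-4 is ff.
Now use III-1's offspring. Probability of each recorded status — unaffected daughter IV-1: 1/2 if III-1 is Ff, 1 if FF; unaffected son IV-2: 1/2 if III-1 is Ff, 1 if FF; unaffected daughter IV-3: 1/2 if III-1 is Ff, 1 if FF; unaffected son IV-4: 1/2 if III-1 is Ff, 1 if FF.
Bayes: P(Ff) = 2/3·1/16 / (2/3·1/16 + 1/3·1) = 1/9.

1/9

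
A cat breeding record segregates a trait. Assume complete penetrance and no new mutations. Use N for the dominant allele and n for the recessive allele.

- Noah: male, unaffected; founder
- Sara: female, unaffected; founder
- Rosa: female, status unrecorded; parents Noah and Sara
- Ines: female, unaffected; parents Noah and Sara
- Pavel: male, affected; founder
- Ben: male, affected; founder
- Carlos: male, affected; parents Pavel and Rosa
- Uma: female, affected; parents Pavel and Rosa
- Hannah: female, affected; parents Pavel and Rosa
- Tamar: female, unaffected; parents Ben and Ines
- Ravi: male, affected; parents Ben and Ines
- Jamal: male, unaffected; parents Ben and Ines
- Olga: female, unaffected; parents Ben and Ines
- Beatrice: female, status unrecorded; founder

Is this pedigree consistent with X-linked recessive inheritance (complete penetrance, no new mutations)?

A consistent assignment under X-linked recessive exists: Noah X^N Y, Sara X^N X^n, Rosa X^N X^n, Ines X^N X^n, Pavel X^n Y, Ben X^n Y, Carlos X^n Y, Uma X^n X^n, Hannah X^n X^n, Tamar X^N X^n, Ravi X^n Y, Jamal X^N Y, Olga X^N X^n, Beatrice X^N X^N.
In this assignment every recorded phenotype matches its genotype and every non-founder's genotype is obtainable from its parents' genotypes, so the pedigree is consistent.

Yes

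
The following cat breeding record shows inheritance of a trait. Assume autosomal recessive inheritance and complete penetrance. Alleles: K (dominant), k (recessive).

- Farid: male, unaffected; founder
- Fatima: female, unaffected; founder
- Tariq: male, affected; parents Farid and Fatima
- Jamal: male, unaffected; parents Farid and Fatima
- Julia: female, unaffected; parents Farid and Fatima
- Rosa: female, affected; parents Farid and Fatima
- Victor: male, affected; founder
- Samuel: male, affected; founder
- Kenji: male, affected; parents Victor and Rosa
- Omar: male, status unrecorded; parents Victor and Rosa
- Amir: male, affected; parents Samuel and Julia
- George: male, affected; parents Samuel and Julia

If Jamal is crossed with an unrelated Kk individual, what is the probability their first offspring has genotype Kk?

1/2

Farid is unaffected so carries K and passed k to Tariq (kk), so Farid is Kk.
Fatima is unaffected so carries K and passed k to Tariq (kk), so Fatima is Kk.
Jamal is an unaffected offspring of Farid (Kk) × Fatima (Kk), whose cross gives 1/4 KK : 1/2 Kk : 1/4 kk; conditioning on being unaffected, Jamal is KK with probability 1/3, Kk with probability 2/3.
Summing over parental genotype combinations, P(offspring has genotype Kk) = 1/3·1/2 + 2/3·1/2 = 1/2.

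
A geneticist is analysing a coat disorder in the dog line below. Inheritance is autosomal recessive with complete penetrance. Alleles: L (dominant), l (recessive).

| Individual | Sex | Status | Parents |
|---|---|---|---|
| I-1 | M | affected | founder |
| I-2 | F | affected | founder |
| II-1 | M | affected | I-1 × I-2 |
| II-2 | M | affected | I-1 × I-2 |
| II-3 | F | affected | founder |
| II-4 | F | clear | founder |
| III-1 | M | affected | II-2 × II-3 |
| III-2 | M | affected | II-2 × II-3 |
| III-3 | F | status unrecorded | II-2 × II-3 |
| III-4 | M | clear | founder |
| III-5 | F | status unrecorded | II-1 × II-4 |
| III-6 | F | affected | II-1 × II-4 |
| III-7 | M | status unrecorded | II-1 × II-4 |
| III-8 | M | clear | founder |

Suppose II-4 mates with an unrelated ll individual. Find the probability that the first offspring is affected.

II-4 is clear so carries L and passed l to III-6 (ll), so II-4 is Ll.
The cross gives 1/2 Ll : 1/2 ll, so P(offspring is affected) = 1/2.

1/2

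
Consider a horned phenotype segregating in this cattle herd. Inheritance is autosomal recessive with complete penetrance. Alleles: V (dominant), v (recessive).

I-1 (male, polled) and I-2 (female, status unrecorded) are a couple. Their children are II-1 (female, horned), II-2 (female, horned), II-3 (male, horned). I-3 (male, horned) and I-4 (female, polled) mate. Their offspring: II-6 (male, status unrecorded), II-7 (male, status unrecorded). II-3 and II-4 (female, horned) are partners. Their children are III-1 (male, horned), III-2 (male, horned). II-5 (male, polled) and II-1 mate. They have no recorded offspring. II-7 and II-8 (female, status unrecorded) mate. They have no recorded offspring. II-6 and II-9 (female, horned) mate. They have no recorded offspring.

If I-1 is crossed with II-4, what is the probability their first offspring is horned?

1/2

I-1 is polled so carries V and passed v to II-1 (vv), so I-1 is Vv.
II-4 is horned, so II-4 is vv.
The cross gives 1/2 Vv : 1/2 vv, so P(offspring is horned) = 1/2.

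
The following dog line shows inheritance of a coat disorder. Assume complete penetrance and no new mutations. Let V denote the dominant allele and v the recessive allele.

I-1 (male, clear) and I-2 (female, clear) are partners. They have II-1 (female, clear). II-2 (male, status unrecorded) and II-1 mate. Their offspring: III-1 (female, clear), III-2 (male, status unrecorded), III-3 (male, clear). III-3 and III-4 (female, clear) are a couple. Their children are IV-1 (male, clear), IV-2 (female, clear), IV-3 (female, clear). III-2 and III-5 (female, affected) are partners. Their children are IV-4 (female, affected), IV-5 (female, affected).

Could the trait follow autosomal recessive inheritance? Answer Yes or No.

Yes

A consistent assignment under autosomal recessive exists: I-1 VV, I-2 VV, II-1 VV, II-2 Vv, III-1 VV, III-2 Vv, III-3 VV, III-4 VV, III-5 vv, IV-1 VV, IV-2 VV, IV-3 VV, IV-4 vv, IV-5 vv.
In this assignment every recorded phenotype matches its genotype and every non-founder's genotype is obtainable from its parents' genotypes, so the pedigree is consistent.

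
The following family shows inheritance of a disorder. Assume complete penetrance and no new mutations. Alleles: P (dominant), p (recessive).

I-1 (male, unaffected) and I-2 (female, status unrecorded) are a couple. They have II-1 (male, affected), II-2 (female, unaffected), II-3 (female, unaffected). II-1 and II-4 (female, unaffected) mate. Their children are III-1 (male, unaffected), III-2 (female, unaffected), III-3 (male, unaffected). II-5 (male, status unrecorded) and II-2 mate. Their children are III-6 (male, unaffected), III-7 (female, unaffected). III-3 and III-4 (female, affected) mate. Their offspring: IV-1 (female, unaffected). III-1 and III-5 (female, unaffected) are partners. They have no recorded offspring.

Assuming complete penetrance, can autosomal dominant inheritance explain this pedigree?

Yes

A consistent assignment under autosomal dominant exists: I-1 pp, I-2 Pp, II-1 Pp, II-2 pp, II-3 pp, II-4 pp, II-5 Pp, III-1 pp, III-2 pp, III-3 pp, III-4 Pp, III-5 pp, III-6 pp, III-7 pp, IV-1 pp.
In this assignment every recorded phenotype matches its genotype and every non-founder's genotype is obtainable from its parents' genotypes, so the pedigree is consistent.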